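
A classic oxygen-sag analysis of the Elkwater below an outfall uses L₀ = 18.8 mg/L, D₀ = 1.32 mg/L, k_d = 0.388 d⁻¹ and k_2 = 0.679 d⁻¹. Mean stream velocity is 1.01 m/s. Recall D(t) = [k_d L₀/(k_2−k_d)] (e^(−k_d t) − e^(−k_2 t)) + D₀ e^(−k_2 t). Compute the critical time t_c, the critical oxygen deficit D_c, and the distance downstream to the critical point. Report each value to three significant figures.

With k_2/k_d = 1.750 and 1 − D₀(k_2−k_d)/(k_d L₀) = 0.9473,
t_c = ln(1.750 × 0.9473) / (0.679 − 0.388) = ln(1.658) / 0.2910 = 0.5055/0.2910 = 1.737 d.
D_c = (k_d/k_2) L₀ e^(−k_d t_c) = (0.388/0.679) × 18.8 × e^(−0.388×1.737) = 0.5714 × 18.8 × 0.5097 = 5.475 mg/L.
x_c = v t_c = 1.01 m/s × 1.737 d × 86400 s/d = 151600 m ≈ 152 km.

t_c ≈ 1.74 d; D_c ≈ 5.48 mg/L; x_c ≈ 152 km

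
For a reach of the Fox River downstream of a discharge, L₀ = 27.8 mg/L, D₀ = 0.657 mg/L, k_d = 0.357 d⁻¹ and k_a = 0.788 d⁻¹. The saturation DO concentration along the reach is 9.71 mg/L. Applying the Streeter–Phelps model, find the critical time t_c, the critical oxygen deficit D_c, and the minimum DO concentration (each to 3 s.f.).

At the critical point dD/dt = 0, so k_d L₀ e^(−k_d t) = k_a D. Substituting D(t) from the Streeter–Phelps equation and solving for t gives
t_c = ln[(k_a/k_d)(1 − D₀(k_a−k_d)/(k_d L₀))] / (k_a−k_d).
Here k_a−k_d = 0.4310 d⁻¹ and 1 − D₀(k_a−k_d)/(k_d L₀) = 1 − 0.657×0.4310/(0.357×27.8) = 0.9715, so
t_c = ln(2.207 × 0.9715) / 0.4310 = 0.7628 / 0.4310 = 1.770 d.
L(t_c) = L₀ e^(−k_d t_c) = 27.8 × 0.5316 = 14.78 mg/L, and at the critical point k_a D_c = k_d L, so D_c = (0.357/0.788) × 14.78 = 6.695 mg/L.
Minimum DO = C_s − D_c = 9.71 − 6.695 = 3.015 mg/L.

t_c ≈ 1.77 d; D_c ≈ 6.70 mg/L; min DO ≈ 3.01 mg/L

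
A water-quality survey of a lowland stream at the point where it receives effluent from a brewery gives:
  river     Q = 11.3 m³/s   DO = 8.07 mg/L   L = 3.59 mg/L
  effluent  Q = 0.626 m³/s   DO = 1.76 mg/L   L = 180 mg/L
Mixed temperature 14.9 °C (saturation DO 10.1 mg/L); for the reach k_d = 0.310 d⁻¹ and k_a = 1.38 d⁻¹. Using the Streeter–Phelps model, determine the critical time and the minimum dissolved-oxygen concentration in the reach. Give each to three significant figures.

t_c ≈ 0.456 d; minimum DO ≈ 7.59 mg/L

Mixed DO = (11.3×8.07 + 0.626×1.76)/(11.3+0.626) = 92.29/11.93 = 7.739 mg/L.
Mixed L₀ = (11.3×3.59 + 0.626×180)/(11.93) = 153.2/11.93 = 12.85 mg/L.
Initial deficit D₀ = C_s − DO₀ = 10.1 − 7.739 = 2.361 mg/L.
t_c = (1/1.070) ln[(1.38/0.310)(1 − 2.361×1.070/(0.310×12.85))] = 0.9346 × ln(1.628) = 0.4556 d.
D_c = (0.310/1.38) × 12.85 × e^(−0.310×0.4556) = 0.2246 × 12.85 × 0.8683 = 2.506 mg/L.
Minimum DO = 10.1 − 2.506 = 7.594 mg/L.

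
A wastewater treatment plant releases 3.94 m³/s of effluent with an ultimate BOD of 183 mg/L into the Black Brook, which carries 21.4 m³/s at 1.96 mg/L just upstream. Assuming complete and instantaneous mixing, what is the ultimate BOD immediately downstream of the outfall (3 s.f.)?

30.1 mg/L

Flow-weighted mixing: C = (Q_r C_r + Q_w C_w)/(Q_r + Q_w)
= (21.4×1.96 + 3.94×183)/(21.4 + 3.94) = 763.0/25.34 = 30.11 mg/L.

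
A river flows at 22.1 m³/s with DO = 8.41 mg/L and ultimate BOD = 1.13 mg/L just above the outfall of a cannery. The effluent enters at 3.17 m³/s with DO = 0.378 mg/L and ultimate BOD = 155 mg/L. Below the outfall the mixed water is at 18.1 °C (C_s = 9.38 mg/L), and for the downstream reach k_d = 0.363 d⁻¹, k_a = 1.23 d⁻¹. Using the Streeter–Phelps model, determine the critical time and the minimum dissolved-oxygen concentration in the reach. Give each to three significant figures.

t_c ≈ 1.10 d; minimum DO ≈ 5.34 mg/L

Mixed DO = (22.1×8.41 + 3.17×0.378)/(22.1+3.17) = 187.1/25.27 = 7.402 mg/L.
Mixed L₀ = (22.1×1.13 + 3.17×155)/(25.27) = 516.3/25.27 = 20.43 mg/L.
Initial deficit D₀ = C_s − DO₀ = 9.38 − 7.402 = 1.978 mg/L.
t_c = (1/0.8670) ln[(1.23/0.363)(1 − 1.978×0.8670/(0.363×20.43))] = 1.153 × ln(2.605) = 1.104 d.
D_c = (0.363/1.23) × 20.43 × e^(−0.363×1.104) = 0.2951 × 20.43 × 0.6697 = 4.038 mg/L.
Minimum DO = 9.38 − 4.038 = 5.342 mg/L.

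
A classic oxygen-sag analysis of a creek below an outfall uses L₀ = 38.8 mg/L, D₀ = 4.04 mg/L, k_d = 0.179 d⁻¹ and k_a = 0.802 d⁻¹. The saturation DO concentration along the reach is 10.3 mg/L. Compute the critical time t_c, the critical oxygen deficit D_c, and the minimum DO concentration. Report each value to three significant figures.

t_c ≈ 1.68 d; D_c ≈ 6.41 mg/L; min DO ≈ 3.89 mg/L

At the critical point dD/dt = 0, so k_d L₀ e^(−k_d t) = k_a D. Substituting D(t) from the Streeter–Phelps equation and solving for t gives
t_c = ln[(k_a/k_d)(1 − D₀(k_a−k_d)/(k_d L₀))] / (k_a−k_d).
Here k_a−k_d = 0.6230 d⁻¹ and 1 − D₀(k_a−k_d)/(k_d L₀) = 1 − 4.04×0.6230/(0.179×38.8) = 0.6376, so
t_c = ln(4.480 × 0.6376) / 0.6230 = 1.050 / 0.6230 = 1.685 d.
D_c = (k_d/k_a) L₀ e^(−k_d t_c) = (0.179/0.802) × 38.8 × e^(−0.179×1.685) = 0.2232 × 38.8 × 0.7396 = 6.405 mg/L.
Minimum DO = C_s − D_c = 10.3 − 6.405 = 3.895 mg/L.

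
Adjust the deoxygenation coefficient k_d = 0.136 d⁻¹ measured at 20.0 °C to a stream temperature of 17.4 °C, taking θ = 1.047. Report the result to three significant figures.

k_d(T₂) = k_d(T₁) · θ^(T₂−T₁) = 0.136 × 1.047^(17.4−20.0)
= 0.136 × 1.047^-2.60 = 0.136 × 0.8874 = 0.1207 d⁻¹.

k_d ≈ 0.121 d⁻¹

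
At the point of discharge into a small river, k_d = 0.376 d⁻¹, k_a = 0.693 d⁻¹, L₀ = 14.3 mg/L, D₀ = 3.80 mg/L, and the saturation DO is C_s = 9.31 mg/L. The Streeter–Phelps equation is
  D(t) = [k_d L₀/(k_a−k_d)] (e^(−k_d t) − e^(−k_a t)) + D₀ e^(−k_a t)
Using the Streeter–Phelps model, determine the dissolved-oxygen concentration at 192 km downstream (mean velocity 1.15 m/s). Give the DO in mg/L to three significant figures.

DO ≈ 4.56 mg/L

Travel time t = x/v = 192 km / (1.15 m/s) = 192000 m / 1.15 m/s = 167000 s = 1.932 d.
k_d L₀/(k_a−k_d) = 0.376×14.3/(0.693−0.376) = 5.377/0.3170 = 16.96 mg/L.
e^(−k_d t) = e^(−0.376×1.932) = 0.4836; e^(−k_a t) = e^(−0.693×1.932) = 0.2621.
D = 16.96 × (0.4836 − 0.2621) + 3.80 × 0.2621 = 3.757 + 0.9959 = 4.753 mg/L.
DO = C_s − D = 9.31 − 4.753 = 4.557 mg/L.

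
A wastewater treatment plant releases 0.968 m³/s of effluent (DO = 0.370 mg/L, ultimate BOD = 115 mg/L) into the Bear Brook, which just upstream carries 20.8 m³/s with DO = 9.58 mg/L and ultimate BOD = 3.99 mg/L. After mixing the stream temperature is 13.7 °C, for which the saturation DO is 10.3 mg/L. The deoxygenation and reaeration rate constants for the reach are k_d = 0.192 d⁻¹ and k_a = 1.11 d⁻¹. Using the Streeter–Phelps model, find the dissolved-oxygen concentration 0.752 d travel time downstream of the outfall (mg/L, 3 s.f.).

DO ≈ 9.00 mg/L

Mixed DO = (20.8×9.58 + 0.968×0.370)/(20.8+0.968) = 199.6/21.77 = 9.170 mg/L.
Mixed L₀ = (20.8×3.99 + 0.968×115)/(21.77) = 194.3/21.77 = 8.926 mg/L.
Initial deficit D₀ = C_s − DO₀ = 10.3 − 9.170 = 1.130 mg/L.
D(0.752) = [0.192×8.926/(1.11−0.192)](e^(−0.192×0.752) − e^(−1.11×0.752)) + 1.130 e^(−1.11×0.752)
= 1.867 × (0.8656 − 0.4340) + 1.130 × 0.4340 = 1.296 mg/L.
DO = 10.3 − 1.296 = 9.004 mg/L.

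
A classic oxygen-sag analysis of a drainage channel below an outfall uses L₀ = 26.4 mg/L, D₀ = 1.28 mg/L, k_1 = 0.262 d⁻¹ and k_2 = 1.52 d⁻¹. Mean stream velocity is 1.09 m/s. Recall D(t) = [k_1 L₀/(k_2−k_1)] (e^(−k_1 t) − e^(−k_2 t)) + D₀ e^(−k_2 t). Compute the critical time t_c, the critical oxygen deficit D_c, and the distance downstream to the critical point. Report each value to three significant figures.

t_c ≈ 1.19 d; D_c ≈ 3.33 mg/L; x_c ≈ 112 km

At the critical point dD/dt = 0, so k_1 L₀ e^(−k_1 t) = k_2 D. Substituting D(t) from the Streeter–Phelps equation and solving for t gives
t_c = ln[(k_2/k_1)(1 − D₀(k_2−k_1)/(k_1 L₀))] / (k_2−k_1).
Here k_2−k_1 = 1.258 d⁻¹ and 1 − D₀(k_2−k_1)/(k_1 L₀) = 1 − 1.28×1.258/(0.262×26.4) = 0.7672, so
t_c = ln(5.802 × 0.7672) / 1.258 = 1.493 / 1.258 = 1.187 d.
D_c = (k_1/k_2) L₀ e^(−k_1 t_c) = (0.262/1.52) × 26.4 × e^(−0.262×1.187) = 0.1724 × 26.4 × 0.7327 = 3.334 mg/L.
x_c = v t_c = 1.09 m/s × 1.187 d × 86400 s/d = 111800 m ≈ 112 km.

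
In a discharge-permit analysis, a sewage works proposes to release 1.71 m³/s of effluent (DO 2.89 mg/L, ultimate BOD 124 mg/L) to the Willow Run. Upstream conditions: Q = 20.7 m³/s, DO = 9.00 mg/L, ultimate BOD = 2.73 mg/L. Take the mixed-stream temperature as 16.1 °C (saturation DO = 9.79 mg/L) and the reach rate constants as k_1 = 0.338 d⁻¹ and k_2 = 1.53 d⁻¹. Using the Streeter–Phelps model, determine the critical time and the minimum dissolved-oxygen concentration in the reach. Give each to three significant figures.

Mixed DO = (20.7×9.00 + 1.71×2.89)/(20.7+1.71) = 191.2/22.41 = 8.534 mg/L.
Mixed L₀ = (20.7×2.73 + 1.71×124)/(22.41) = 268.6/22.41 = 11.98 mg/L.
Initial deficit D₀ = C_s − DO₀ = 9.79 − 8.534 = 1.256 mg/L.
t_c = (1/1.192) ln[(1.53/0.338)(1 − 1.256×1.192/(0.338×11.98))] = 0.8389 × ln(2.853) = 0.8796 d.
D_c = (0.338/1.53) × 11.98 × e^(−0.338×0.8796) = 0.2209 × 11.98 × 0.7428 = 1.967 mg/L.
Minimum DO = 9.79 − 1.967 = 7.823 mg/L.

t_c ≈ 0.880 d; minimum DO ≈ 7.82 mg/L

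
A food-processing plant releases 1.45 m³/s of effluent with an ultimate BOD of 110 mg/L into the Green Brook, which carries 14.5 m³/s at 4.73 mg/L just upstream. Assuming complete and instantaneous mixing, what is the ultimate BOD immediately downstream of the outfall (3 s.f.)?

14.3 mg/L

Flow-weighted mixing: C = (Q_r C_r + Q_w C_w)/(Q_r + Q_w)
= (14.5×4.73 + 1.45×110)/(14.5 + 1.45) = 228.1/15.95 = 14.30 mg/L.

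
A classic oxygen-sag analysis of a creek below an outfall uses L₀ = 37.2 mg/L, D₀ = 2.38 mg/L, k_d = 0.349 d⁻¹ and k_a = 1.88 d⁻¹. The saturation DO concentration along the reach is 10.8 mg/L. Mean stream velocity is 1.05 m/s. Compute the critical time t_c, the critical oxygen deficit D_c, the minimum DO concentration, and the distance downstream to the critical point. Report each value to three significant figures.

t_c ≈ 0.885 d; D_c ≈ 5.07 mg/L; min DO ≈ 5.73 mg/L; x_c ≈ 80.3 km

With k_a/k_d = 5.387 and 1 − D₀(k_a−k_d)/(k_d L₀) = 0.7193,
t_c = ln(5.387 × 0.7193) / (1.88 − 0.349) = ln(3.875) / 1.531 = 1.355/1.531 = 0.8847 d.
L(t_c) = L₀ e^(−k_d t_c) = 37.2 × 0.7343 = 27.32 mg/L, and at the critical point k_a D_c = k_d L, so D_c = (0.349/1.88) × 27.32 = 5.071 mg/L.
Minimum DO = C_s − D_c = 10.8 − 5.071 = 5.729 mg/L.
x_c = v t_c = 1.05 m/s × 0.8847 d × 86400 s/d = 80260 m ≈ 80.3 km.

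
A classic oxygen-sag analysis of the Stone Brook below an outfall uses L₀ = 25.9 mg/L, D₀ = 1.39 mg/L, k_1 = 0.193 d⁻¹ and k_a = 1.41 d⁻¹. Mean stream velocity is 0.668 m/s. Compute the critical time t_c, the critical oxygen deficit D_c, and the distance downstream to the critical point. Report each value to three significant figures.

t_c = [1/(k_a−k_1)] ln[(k_a/k_1)(1 − D₀(k_a−k_1)/(k_1 L₀))]
= [1/(1.41−0.193)] ln[(1.41/0.193)(1 − 1.39×1.217/(0.193×25.9))]
= (1/1.217) ln[7.306 × 0.6616] = 0.8217 × ln(4.833) = 0.8217 × 1.576 = 1.295 d.
D_c = (k_1/k_a) L₀ e^(−k_1 t_c) = (0.193/1.41) × 25.9 × e^(−0.193×1.295) = 0.1369 × 25.9 × 0.7789 = 2.761 mg/L.
x_c = v t_c = 0.668 m/s × 1.295 d × 86400 s/d = 74720 m ≈ 74.7 km.

t_c ≈ 1.29 d; D_c ≈ 2.76 mg/L; x_c ≈ 74.7 km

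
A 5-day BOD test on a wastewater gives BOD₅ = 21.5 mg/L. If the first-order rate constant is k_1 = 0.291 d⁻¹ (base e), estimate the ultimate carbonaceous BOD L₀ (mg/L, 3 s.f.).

BOD₅ = L₀(1 − e^(−5k_1)) ⇒ L₀ = BOD₅ / (1 − e^(−5×0.291))
= 21.5 / (1 − 0.2334) = 21.5 / 0.7666 = 28.05 mg/L.

L₀ ≈ 28.0 mg/L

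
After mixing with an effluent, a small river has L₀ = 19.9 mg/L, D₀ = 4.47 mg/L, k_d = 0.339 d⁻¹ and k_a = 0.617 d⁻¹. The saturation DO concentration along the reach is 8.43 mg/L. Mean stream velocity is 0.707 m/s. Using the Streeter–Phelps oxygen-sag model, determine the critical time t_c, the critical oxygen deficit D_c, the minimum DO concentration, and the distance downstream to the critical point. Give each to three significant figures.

t_c ≈ 1.42 d; D_c ≈ 6.75 mg/L; min DO ≈ 1.68 mg/L; x_c ≈ 86.9 km

With k_a/k_d = 1.820 and 1 − D₀(k_a−k_d)/(k_d L₀) = 0.8158,
t_c = ln(1.820 × 0.8158) / (0.617 − 0.339) = ln(1.485) / 0.2780 = 0.3953/0.2780 = 1.422 d.
D_c = (k_d/k_a) L₀ e^(−k_d t_c) = (0.339/0.617) × 19.9 × e^(−0.339×1.422) = 0.5494 × 19.9 × 0.6175 = 6.752 mg/L.
Minimum DO = C_s − D_c = 8.43 − 6.752 = 1.678 mg/L.
x_c = v t_c = 0.707 m/s × 1.422 d × 86400 s/d = 86850 m ≈ 86.9 km.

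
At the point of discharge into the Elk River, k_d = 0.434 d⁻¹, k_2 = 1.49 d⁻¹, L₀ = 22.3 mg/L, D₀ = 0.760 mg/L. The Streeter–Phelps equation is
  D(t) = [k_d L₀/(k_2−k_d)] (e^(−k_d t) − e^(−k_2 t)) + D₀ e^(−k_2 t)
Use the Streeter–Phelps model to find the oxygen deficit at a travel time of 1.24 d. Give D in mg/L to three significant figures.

k_d L₀/(k_2−k_d) = 0.434×22.3/(1.49−0.434) = 9.678/1.056 = 9.165 mg/L.
e^(−k_d t) = e^(−0.434×1.240) = 0.5838; e^(−k_2 t) = e^(−1.49×1.240) = 0.1576.
D = 9.165 × (0.5838 − 0.1576) + 0.760 × 0.1576 = 3.906 + 0.1198 = 4.026 mg/L.

D ≈ 4.03 mg/L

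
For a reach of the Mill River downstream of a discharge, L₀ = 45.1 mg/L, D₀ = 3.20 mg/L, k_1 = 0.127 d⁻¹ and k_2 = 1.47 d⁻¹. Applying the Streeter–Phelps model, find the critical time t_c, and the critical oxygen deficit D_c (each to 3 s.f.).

t_c = [1/(k_2−k_1)] ln[(k_2/k_1)(1 − D₀(k_2−k_1)/(k_1 L₀))]
= [1/(1.47−0.127)] ln[(1.47/0.127)(1 − 3.20×1.343/(0.127×45.1))]
= (1/1.343) ln[11.57 × 0.2497] = 0.7446 × ln(2.890) = 0.7446 × 1.061 = 0.7902 d.
D_c = (k_1/k_2) L₀ e^(−k_1 t_c) = (0.127/1.47) × 45.1 × e^(−0.127×0.7902) = 0.08639 × 45.1 × 0.9045 = 3.524 mg/L.

t_c ≈ 0.790 d; D_c ≈ 3.52 mg/L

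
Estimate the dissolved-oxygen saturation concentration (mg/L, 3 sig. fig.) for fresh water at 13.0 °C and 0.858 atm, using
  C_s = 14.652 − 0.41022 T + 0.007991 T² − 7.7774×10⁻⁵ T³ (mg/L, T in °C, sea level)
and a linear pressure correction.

At sea level: C_s = 14.652 − 0.41022×13.0 + 0.007991×13.0² − 7.7774×10⁻⁵×13.0³ = 10.50 mg/L.
Pressure correction: C_s' = 10.50 × 0.858 = 9.008 mg/L.

C_s ≈ 9.01 mg/L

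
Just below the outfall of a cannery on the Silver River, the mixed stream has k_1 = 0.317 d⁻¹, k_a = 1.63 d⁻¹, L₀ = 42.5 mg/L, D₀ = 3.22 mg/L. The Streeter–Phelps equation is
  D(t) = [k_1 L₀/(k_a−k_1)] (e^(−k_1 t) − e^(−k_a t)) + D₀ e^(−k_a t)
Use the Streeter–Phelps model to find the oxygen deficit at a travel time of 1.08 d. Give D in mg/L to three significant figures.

D ≈ 6.08 mg/L

k_1 L₀/(k_a−k_1) = 0.317×42.5/(1.63−0.317) = 13.47/1.313 = 10.26 mg/L.
e^(−k_1 t) = e^(−0.317×1.080) = 0.7101; e^(−k_a t) = e^(−1.63×1.080) = 0.1720.
D = 10.26 × (0.7101 − 0.1720) + 3.22 × 0.1720 = 5.522 + 0.5538 = 6.075 mg/L.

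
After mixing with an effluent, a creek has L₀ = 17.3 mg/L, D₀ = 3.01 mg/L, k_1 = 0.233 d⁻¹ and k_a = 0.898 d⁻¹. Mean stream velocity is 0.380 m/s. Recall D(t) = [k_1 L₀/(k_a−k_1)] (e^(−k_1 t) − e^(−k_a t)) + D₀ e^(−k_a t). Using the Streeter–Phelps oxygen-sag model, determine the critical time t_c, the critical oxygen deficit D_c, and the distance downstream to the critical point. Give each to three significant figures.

t_c ≈ 0.997 d; D_c ≈ 3.56 mg/L; x_c ≈ 32.7 km

With k_a/k_1 = 3.854 and 1 − D₀(k_a−k_1)/(k_1 L₀) = 0.5034,
t_c = ln(3.854 × 0.5034) / (0.898 − 0.233) = ln(1.940) / 0.6650 = 0.6628/0.6650 = 0.9967 d.
D_c = (k_1/k_a) L₀ e^(−k_1 t_c) = (0.233/0.898) × 17.3 × e^(−0.233×0.9967) = 0.2595 × 17.3 × 0.7928 = 3.559 mg/L.
x_c = v t_c = 0.380 m/s × 0.9967 d × 86400 s/d = 32720 m ≈ 32.7 km.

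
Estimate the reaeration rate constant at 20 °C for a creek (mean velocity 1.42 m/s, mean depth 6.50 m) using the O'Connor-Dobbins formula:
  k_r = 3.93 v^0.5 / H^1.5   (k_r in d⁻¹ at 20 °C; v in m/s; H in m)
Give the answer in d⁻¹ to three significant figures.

k_r = 3.93 × 1.42^0.5 / 6.50^1.5 = 3.93 × 1.192 / 16.57 = 0.2826 d⁻¹.

k_r ≈ 0.283 d⁻¹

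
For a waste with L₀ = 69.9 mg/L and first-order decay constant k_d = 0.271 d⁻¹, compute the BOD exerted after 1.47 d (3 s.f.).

y_t = L₀(1 − e^(−k_d t)) = 69.9 × (1 − e^(−0.271×1.47))
= 69.9 × (1 − 0.6714) = 69.9 × 0.3286 = 22.97 mg/L.

y ≈ 23.0 mg/L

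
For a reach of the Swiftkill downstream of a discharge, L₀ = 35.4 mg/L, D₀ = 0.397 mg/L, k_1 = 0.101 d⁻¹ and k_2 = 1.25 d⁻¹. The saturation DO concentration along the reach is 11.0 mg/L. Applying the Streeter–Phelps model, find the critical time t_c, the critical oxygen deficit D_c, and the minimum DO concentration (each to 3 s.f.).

t_c = [1/(k_2−k_1)] ln[(k_2/k_1)(1 − D₀(k_2−k_1)/(k_1 L₀))]
= [1/(1.25−0.101)] ln[(1.25/0.101)(1 − 0.397×1.149/(0.101×35.4))]
= (1/1.149) ln[12.38 × 0.8724] = 0.8703 × ln(10.80) = 0.8703 × 2.379 = 2.071 d.
L(t_c) = L₀ e^(−k_1 t_c) = 35.4 × 0.8113 = 28.72 mg/L, and at the critical point k_2 D_c = k_1 L, so D_c = (0.101/1.25) × 28.72 = 2.321 mg/L.
Minimum DO = C_s − D_c = 11.0 − 2.321 = 8.679 mg/L.

t_c ≈ 2.07 d; D_c ≈ 2.32 mg/L; min DO ≈ 8.68 mg/L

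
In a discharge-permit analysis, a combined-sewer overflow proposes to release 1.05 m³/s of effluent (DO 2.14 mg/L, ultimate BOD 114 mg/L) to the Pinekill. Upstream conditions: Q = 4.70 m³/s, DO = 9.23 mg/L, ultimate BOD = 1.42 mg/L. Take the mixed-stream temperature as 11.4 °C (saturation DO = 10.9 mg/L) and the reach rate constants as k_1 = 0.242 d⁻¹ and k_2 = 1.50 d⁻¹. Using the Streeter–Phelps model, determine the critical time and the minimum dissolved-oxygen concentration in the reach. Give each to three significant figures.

t_c ≈ 0.490 d; minimum DO ≈ 7.75 mg/L

Mixed DO = (4.70×9.23 + 1.05×2.14)/(4.70+1.05) = 45.63/5.750 = 7.935 mg/L.
Mixed L₀ = (4.70×1.42 + 1.05×114)/(5.750) = 126.4/5.750 = 21.98 mg/L.
Initial deficit D₀ = C_s − DO₀ = 10.9 − 7.935 = 2.965 mg/L.
t_c = (1/1.258) ln[(1.50/0.242)(1 − 2.965×1.258/(0.242×21.98))] = 0.7949 × ln(1.852) = 0.4898 d.
D_c = (0.242/1.50) × 21.98 × e^(−0.242×0.4898) = 0.1613 × 21.98 × 0.8882 = 3.149 mg/L.
Minimum DO = 10.9 − 3.149 = 7.751 mg/L.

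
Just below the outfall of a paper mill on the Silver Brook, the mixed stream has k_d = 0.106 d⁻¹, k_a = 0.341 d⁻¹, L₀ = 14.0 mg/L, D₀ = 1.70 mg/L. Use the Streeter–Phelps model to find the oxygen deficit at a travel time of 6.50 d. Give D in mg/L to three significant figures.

k_d L₀/(k_a−k_d) = 0.106×14.0/(0.341−0.106) = 1.484/0.2350 = 6.315 mg/L.
e^(−k_d t) = e^(−0.106×6.500) = 0.5021; e^(−k_a t) = e^(−0.341×6.500) = 0.1090.
D = 6.315 × (0.5021 − 0.1090) + 1.70 × 0.1090 = 2.482 + 0.1853 = 2.668 mg/L.

D ≈ 2.67 mg/L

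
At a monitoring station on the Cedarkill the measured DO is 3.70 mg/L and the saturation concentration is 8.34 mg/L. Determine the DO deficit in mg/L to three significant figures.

D = C_s − C = 8.34 − 3.70 = 4.64 mg/L.

D ≈ 4.64 mg/L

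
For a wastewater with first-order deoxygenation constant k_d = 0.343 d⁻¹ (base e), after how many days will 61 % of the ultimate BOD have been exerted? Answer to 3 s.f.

t ≈ 2.75 d

y/L₀ = 1 − e^(−k_d t) = 0.61 ⇒ e^(−k_d t) = 0.390
t = −ln(0.390) / 0.343 = 0.9416 / 0.343 = 2.745 d.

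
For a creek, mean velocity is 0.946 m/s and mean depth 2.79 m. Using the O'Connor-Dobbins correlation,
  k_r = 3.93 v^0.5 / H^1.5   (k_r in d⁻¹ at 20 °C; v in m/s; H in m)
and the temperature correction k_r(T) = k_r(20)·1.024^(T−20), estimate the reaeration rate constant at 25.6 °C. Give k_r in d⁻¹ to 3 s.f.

k_r ≈ 0.937 d⁻¹

k_r(20) = 3.93 × 0.946^0.5 / 2.79^1.5 = 3.93 × 0.9726 / 4.660 = 0.8202 d⁻¹.
k_r(25.6) = 0.8202 × 1.024^(25.6−20) = 0.8202 × 1.142 = 0.9367 d⁻¹.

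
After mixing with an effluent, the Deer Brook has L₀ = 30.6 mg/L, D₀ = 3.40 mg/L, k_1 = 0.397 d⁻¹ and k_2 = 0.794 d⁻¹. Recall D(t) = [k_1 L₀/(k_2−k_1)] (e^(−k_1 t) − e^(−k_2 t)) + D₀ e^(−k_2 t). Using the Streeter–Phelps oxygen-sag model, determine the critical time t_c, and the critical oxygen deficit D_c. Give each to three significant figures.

t_c ≈ 1.45 d; D_c ≈ 8.61 mg/L

t_c = [1/(k_2−k_1)] ln[(k_2/k_1)(1 − D₀(k_2−k_1)/(k_1 L₀))]
= [1/(0.794−0.397)] ln[(0.794/0.397)(1 − 3.40×0.3970/(0.397×30.6))]
= (1/0.3970) ln[2.000 × 0.8889] = 2.519 × ln(1.778) = 2.519 × 0.5754 = 1.449 d.
D_c = (k_1/k_2) L₀ e^(−k_1 t_c) = (0.397/0.794) × 30.6 × e^(−0.397×1.449) = 0.5000 × 30.6 × 0.5625 = 8.606 mg/L.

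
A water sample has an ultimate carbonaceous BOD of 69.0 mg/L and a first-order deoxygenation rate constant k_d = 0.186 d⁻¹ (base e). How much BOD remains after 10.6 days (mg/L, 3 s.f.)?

L_t = L₀ e^(−k_d t) = 69.0 × e^(−0.186×10.6) = 69.0 × 0.1392 = 9.607 mg/L.

L ≈ 9.61 mg/L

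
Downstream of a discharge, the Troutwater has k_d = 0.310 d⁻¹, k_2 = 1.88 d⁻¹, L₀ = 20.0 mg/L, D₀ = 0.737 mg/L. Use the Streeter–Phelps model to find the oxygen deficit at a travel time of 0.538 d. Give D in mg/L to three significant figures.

k_d L₀/(k_2−k_d) = 0.310×20.0/(1.88−0.310) = 6.200/1.570 = 3.949 mg/L.
e^(−k_d t) = e^(−0.310×0.5380) = 0.8464; e^(−k_2 t) = e^(−1.88×0.5380) = 0.3637.
D = 3.949 × (0.8464 − 0.3637) + 0.737 × 0.3637 = 1.906 + 0.2680 = 2.174 mg/L.

D ≈ 2.17 mg/L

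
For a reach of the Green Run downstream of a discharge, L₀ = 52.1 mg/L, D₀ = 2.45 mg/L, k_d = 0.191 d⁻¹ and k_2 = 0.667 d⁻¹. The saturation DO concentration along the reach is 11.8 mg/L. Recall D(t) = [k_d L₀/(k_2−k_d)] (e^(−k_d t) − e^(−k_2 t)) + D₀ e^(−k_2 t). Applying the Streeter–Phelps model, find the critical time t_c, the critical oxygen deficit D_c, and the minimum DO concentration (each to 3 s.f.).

At the critical point dD/dt = 0, so k_d L₀ e^(−k_d t) = k_2 D. Substituting D(t) from the Streeter–Phelps equation and solving for t gives
t_c = ln[(k_2/k_d)(1 − D₀(k_2−k_d)/(k_d L₀))] / (k_2−k_d).
Here k_2−k_d = 0.4760 d⁻¹ and 1 − D₀(k_2−k_d)/(k_d L₀) = 1 − 2.45×0.4760/(0.191×52.1) = 0.8828, so
t_c = ln(3.492 × 0.8828) / 0.4760 = 1.126 / 0.4760 = 2.365 d.
L(t_c) = L₀ e^(−k_d t_c) = 52.1 × 0.6365 = 33.16 mg/L, and at the critical point k_2 D_c = k_d L, so D_c = (0.191/0.667) × 33.16 = 9.496 mg/L.
Minimum DO = C_s − D_c = 11.8 − 9.496 = 2.304 mg/L.

t_c ≈ 2.37 d; D_c ≈ 9.50 mg/L; min DO ≈ 2.30 mg/L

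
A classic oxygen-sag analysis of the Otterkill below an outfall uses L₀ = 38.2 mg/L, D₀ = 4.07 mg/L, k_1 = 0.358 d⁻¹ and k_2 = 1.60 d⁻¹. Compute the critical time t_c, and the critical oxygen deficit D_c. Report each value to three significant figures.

t_c ≈ 0.834 d; D_c ≈ 6.34 mg/L

With k_2/k_1 = 4.469 and 1 − D₀(k_2−k_1)/(k_1 L₀) = 0.6304,
t_c = ln(4.469 × 0.6304) / (1.60 − 0.358) = ln(2.817) / 1.242 = 1.036/1.242 = 0.8340 d.
D_c = (k_1/k_2) L₀ e^(−k_1 t_c) = (0.358/1.60) × 38.2 × e^(−0.358×0.8340) = 0.2237 × 38.2 × 0.7419 = 6.341 mg/L.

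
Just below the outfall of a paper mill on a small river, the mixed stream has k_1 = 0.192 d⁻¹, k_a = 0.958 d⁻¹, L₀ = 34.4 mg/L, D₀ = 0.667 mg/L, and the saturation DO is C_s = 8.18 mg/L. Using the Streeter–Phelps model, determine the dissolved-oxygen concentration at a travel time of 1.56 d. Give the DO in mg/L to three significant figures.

k_1 L₀/(k_a−k_1) = 0.192×34.4/(0.958−0.192) = 6.605/0.7660 = 8.622 mg/L.
e^(−k_1 t) = e^(−0.192×1.560) = 0.7412; e^(−k_a t) = e^(−0.958×1.560) = 0.2244.
D = 8.622 × (0.7412 − 0.2244) + 0.667 × 0.2244 = 4.456 + 0.1497 = 4.606 mg/L.
DO = C_s − D = 8.18 − 4.606 = 3.574 mg/L.

DO ≈ 3.57 mg/L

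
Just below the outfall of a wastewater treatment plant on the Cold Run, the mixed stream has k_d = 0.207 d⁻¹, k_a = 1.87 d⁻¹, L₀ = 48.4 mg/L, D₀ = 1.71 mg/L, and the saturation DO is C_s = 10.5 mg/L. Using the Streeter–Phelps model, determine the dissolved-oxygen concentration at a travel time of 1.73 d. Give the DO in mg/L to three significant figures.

k_d L₀/(k_a−k_d) = 0.207×48.4/(1.87−0.207) = 10.02/1.663 = 6.025 mg/L.
e^(−k_d t) = e^(−0.207×1.730) = 0.6990; e^(−k_a t) = e^(−1.87×1.730) = 0.03936.
D = 6.025 × (0.6990 − 0.03936) + 1.71 × 0.03936 = 3.974 + 0.06730 = 4.041 mg/L.
DO = C_s − D = 10.5 − 4.041 = 6.459 mg/L.

DO ≈ 6.46 mg/L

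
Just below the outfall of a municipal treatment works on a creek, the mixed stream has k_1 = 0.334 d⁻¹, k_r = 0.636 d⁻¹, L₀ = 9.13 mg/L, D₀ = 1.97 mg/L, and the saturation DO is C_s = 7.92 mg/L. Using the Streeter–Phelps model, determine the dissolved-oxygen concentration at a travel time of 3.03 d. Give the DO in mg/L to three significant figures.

k_1 L₀/(k_r−k_1) = 0.334×9.13/(0.636−0.334) = 3.049/0.3020 = 10.10 mg/L.
e^(−k_1 t) = e^(−0.334×3.030) = 0.3635; e^(−k_r t) = e^(−0.636×3.030) = 0.1456.
D = 10.10 × (0.3635 − 0.1456) + 1.97 × 0.1456 = 2.200 + 0.2868 = 2.487 mg/L.
DO = C_s − D = 7.92 − 2.487 = 5.433 mg/L.

DO ≈ 5.43 mg/L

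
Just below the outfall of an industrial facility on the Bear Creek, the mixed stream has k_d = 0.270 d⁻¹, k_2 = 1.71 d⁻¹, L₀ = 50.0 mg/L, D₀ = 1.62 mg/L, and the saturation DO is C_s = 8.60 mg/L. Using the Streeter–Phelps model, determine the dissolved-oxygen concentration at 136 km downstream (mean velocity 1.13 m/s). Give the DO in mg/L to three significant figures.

Travel time t = x/v = 136 km / (1.13 m/s) = 136000 m / 1.13 m/s = 120400 s = 1.393 d.
k_d L₀/(k_2−k_d) = 0.270×50.0/(1.71−0.270) = 13.50/1.440 = 9.375 mg/L.
e^(−k_d t) = e^(−0.270×1.393) = 0.6865; e^(−k_2 t) = e^(−1.71×1.393) = 0.09237.
D = 9.375 × (0.6865 − 0.09237) + 1.62 × 0.09237 = 5.570 + 0.1496 = 5.720 mg/L.
DO = C_s − D = 8.60 − 5.720 = 2.880 mg/L.

DO ≈ 2.88 mg/L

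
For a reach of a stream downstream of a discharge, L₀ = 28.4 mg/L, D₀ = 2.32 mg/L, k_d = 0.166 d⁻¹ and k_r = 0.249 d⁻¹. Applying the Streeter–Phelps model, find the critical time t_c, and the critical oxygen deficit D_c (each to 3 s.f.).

With k_r/k_d = 1.500 and 1 − D₀(k_r−k_d)/(k_d L₀) = 0.9592,
t_c = ln(1.500 × 0.9592) / (0.249 − 0.166) = ln(1.439) / 0.08300 = 0.3638/0.08300 = 4.383 d.
D_c = (k_d/k_r) L₀ e^(−k_d t_c) = (0.166/0.249) × 28.4 × e^(−0.166×4.383) = 0.6667 × 28.4 × 0.4831 = 9.147 mg/L.

t_c ≈ 4.38 d; D_c ≈ 9.15 mg/L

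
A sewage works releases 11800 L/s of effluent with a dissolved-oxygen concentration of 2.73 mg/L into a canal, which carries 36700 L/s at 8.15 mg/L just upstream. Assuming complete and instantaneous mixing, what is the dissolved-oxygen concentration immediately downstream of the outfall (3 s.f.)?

Flow-weighted mixing: C = (Q_r C_r + Q_w C_w)/(Q_r + Q_w)
= (36700×8.15 + 11800×2.73)/(36700 + 11800) = 331300/48500 = 6.831 mg/L.

6.83 mg/L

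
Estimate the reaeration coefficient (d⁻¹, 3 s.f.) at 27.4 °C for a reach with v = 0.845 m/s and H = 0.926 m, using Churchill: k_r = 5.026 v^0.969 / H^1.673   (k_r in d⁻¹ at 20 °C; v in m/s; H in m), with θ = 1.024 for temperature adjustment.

k_r(20) = 5.026 × 0.845^0.969 / 0.926^1.673 = 5.026 × 0.8494 / 0.8793 = 4.855 d⁻¹.
k_r(27.4) = 4.855 × 1.024^(27.4−20) = 4.855 × 1.192 = 5.787 d⁻¹.

k_r ≈ 5.79 d⁻¹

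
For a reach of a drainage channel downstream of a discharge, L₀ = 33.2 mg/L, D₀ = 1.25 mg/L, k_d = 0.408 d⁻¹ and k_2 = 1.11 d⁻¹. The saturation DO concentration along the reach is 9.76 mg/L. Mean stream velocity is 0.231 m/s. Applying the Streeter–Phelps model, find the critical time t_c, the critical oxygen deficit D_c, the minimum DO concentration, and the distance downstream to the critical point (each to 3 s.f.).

At the critical point dD/dt = 0, so k_d L₀ e^(−k_d t) = k_2 D. Substituting D(t) from the Streeter–Phelps equation and solving for t gives
t_c = ln[(k_2/k_d)(1 − D₀(k_2−k_d)/(k_d L₀))] / (k_2−k_d).
Here k_2−k_d = 0.7020 d⁻¹ and 1 − D₀(k_2−k_d)/(k_d L₀) = 1 − 1.25×0.7020/(0.408×33.2) = 0.9352, so
t_c = ln(2.721 × 0.9352) / 0.7020 = 0.9339 / 0.7020 = 1.330 d.
D_c = (k_d/k_2) L₀ e^(−k_d t_c) = (0.408/1.11) × 33.2 × e^(−0.408×1.330) = 0.3676 × 33.2 × 0.5811 = 7.092 mg/L.
Minimum DO = C_s − D_c = 9.76 − 7.092 = 2.668 mg/L.
x_c = v t_c = 0.231 m/s × 1.330 d × 86400 s/d = 26550 m ≈ 26.6 km.

t_c ≈ 1.33 d; D_c ≈ 7.09 mg/L; min DO ≈ 2.67 mg/L; x_c ≈ 26.6 km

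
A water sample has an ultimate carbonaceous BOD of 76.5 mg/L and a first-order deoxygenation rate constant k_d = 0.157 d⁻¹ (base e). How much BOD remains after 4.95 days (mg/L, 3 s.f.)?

L ≈ 35.2 mg/L

L_t = L₀ e^(−k_d t) = 76.5 × e^(−0.157×4.95) = 76.5 × 0.4597 = 35.17 mg/L.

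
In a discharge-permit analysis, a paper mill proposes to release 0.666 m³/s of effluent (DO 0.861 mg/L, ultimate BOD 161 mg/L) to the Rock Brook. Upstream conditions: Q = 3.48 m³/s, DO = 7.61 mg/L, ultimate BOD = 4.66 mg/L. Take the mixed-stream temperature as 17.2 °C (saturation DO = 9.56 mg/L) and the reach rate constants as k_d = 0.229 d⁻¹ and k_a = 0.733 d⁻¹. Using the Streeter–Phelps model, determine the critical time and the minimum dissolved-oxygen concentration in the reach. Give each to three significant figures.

Mixed DO = (3.48×7.61 + 0.666×0.861)/(3.48+0.666) = 27.06/4.146 = 6.526 mg/L.
Mixed L₀ = (3.48×4.66 + 0.666×161)/(4.146) = 123.4/4.146 = 29.77 mg/L.
Initial deficit D₀ = C_s − DO₀ = 9.56 − 6.526 = 3.034 mg/L.
t_c = (1/0.5040) ln[(0.733/0.229)(1 − 3.034×0.5040/(0.229×29.77))] = 1.984 × ln(2.483) = 1.804 d.
D_c = (0.229/0.733) × 29.77 × e^(−0.229×1.804) = 0.3124 × 29.77 × 0.6615 = 6.153 mg/L.
Minimum DO = 9.56 − 6.153 = 3.407 mg/L.

t_c ≈ 1.80 d; minimum DO ≈ 3.41 mg/L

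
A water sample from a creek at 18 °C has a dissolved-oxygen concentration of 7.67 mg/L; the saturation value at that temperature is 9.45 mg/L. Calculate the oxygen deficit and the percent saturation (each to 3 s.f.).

D = C_s − C = 9.45 − 7.67 = 1.78 mg/L.
% saturation = 7.67/9.45 × 100 = 81.2 %.

D ≈ 1.78 mg/L; 81.2 % saturation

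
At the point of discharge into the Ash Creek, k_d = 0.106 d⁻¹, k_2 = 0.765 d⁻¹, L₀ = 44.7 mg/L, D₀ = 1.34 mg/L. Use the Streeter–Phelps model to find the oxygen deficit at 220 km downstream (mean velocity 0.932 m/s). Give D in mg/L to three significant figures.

Travel time t = x/v = 220 km / (0.932 m/s) = 220000 m / 0.932 m/s = 236100 s = 2.732 d.
k_d L₀/(k_2−k_d) = 0.106×44.7/(0.765−0.106) = 4.738/0.6590 = 7.190 mg/L.
e^(−k_d t) = e^(−0.106×2.732) = 0.7486; e^(−k_2 t) = e^(−0.765×2.732) = 0.1237.
D = 7.190 × (0.7486 − 0.1237) + 1.34 × 0.1237 = 4.493 + 0.1657 = 4.659 mg/L.

D ≈ 4.66 mg/L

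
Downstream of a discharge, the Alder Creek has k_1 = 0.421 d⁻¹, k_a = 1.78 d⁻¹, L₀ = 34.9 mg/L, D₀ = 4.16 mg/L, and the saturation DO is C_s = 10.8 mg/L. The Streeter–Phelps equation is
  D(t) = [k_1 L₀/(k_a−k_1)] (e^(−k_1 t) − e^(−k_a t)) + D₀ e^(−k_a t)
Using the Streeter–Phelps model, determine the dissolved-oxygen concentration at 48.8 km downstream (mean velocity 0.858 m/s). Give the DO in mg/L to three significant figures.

DO ≈ 4.67 mg/L

Travel time t = x/v = 48.8 km / (0.858 m/s) = 48800 m / 0.858 m/s = 56880 s = 0.6583 d.
k_1 L₀/(k_a−k_1) = 0.421×34.9/(1.78−0.421) = 14.69/1.359 = 10.81 mg/L.
e^(−k_1 t) = e^(−0.421×0.6583) = 0.7579; e^(−k_a t) = e^(−1.78×0.6583) = 0.3098.
D = 10.81 × (0.7579 − 0.3098) + 4.16 × 0.3098 = 4.845 + 1.289 = 6.134 mg/L.
DO = C_s − D = 10.8 − 6.134 = 4.666 mg/L.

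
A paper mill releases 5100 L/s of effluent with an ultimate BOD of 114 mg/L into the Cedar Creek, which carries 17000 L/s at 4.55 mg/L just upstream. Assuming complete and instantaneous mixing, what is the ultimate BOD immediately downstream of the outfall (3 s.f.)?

29.8 mg/L

Flow-weighted mixing: C = (Q_r C_r + Q_w C_w)/(Q_r + Q_w)
= (17000×4.55 + 5100×114)/(17000 + 5100) = 658800/22100 = 29.81 mg/L.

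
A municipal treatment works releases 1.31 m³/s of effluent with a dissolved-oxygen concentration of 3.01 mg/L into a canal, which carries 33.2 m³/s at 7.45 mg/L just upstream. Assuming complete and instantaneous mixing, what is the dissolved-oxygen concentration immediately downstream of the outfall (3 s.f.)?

Flow-weighted mixing: C = (Q_r C_r + Q_w C_w)/(Q_r + Q_w)
= (33.2×7.45 + 1.31×3.01)/(33.2 + 1.31) = 251.3/34.51 = 7.281 mg/L.

7.28 mg/L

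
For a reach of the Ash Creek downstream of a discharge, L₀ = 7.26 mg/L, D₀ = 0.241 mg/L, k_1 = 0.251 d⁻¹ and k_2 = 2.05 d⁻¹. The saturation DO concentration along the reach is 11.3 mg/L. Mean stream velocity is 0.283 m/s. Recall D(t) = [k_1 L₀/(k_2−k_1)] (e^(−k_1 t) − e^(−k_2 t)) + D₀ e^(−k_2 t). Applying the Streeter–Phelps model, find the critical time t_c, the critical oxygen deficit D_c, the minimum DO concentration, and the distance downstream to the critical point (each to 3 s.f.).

t_c = [1/(k_2−k_1)] ln[(k_2/k_1)(1 − D₀(k_2−k_1)/(k_1 L₀))]
= [1/(2.05−0.251)] ln[(2.05/0.251)(1 − 0.241×1.799/(0.251×7.26))]
= (1/1.799) ln[8.167 × 0.7621] = 0.5559 × ln(6.224) = 0.5559 × 1.828 = 1.016 d.
L(t_c) = L₀ e^(−k_1 t_c) = 7.26 × 0.7748 = 5.625 mg/L, and at the critical point k_2 D_c = k_1 L, so D_c = (0.251/2.05) × 5.625 = 0.6888 mg/L.
Minimum DO = C_s − D_c = 11.3 − 0.6888 = 10.61 mg/L.
x_c = v t_c = 0.283 m/s × 1.016 d × 86400 s/d = 24850 m ≈ 24.9 km.

t_c ≈ 1.02 d; D_c ≈ 0.689 mg/L; min DO ≈ 10.6 mg/L; x_c ≈ 24.9 km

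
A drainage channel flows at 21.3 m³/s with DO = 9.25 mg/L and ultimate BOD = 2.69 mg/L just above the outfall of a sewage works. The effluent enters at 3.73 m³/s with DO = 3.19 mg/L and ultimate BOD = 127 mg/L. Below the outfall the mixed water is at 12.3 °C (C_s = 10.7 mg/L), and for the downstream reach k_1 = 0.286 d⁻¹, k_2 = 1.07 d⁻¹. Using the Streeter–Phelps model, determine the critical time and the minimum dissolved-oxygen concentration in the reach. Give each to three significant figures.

Mixed DO = (21.3×9.25 + 3.73×3.19)/(21.3+3.73) = 208.9/25.03 = 8.347 mg/L.
Mixed L₀ = (21.3×2.69 + 3.73×127)/(25.03) = 531.0/25.03 = 21.21 mg/L.
Initial deficit D₀ = C_s − DO₀ = 10.7 − 8.347 = 2.353 mg/L.
t_c = (1/0.7840) ln[(1.07/0.286)(1 − 2.353×0.7840/(0.286×21.21))] = 1.276 × ln(2.604) = 1.221 d.
D_c = (0.286/1.07) × 21.21 × e^(−0.286×1.221) = 0.2673 × 21.21 × 0.7053 = 4.000 mg/L.
Minimum DO = 10.7 − 4.000 = 6.700 mg/L.

t_c ≈ 1.22 d; minimum DO ≈ 6.70 mg/L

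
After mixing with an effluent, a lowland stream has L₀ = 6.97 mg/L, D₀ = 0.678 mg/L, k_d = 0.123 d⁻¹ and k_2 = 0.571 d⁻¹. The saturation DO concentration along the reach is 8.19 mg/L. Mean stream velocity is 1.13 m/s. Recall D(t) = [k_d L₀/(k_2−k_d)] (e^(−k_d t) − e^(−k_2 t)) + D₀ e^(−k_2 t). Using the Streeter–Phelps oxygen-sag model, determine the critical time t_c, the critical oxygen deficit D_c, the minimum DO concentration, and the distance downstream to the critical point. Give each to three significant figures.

t_c ≈ 2.45 d; D_c ≈ 1.11 mg/L; min DO ≈ 7.08 mg/L; x_c ≈ 239 km

At the critical point dD/dt = 0, so k_d L₀ e^(−k_d t) = k_2 D. Substituting D(t) from the Streeter–Phelps equation and solving for t gives
t_c = ln[(k_2/k_d)(1 − D₀(k_2−k_d)/(k_d L₀))] / (k_2−k_d).
Here k_2−k_d = 0.4480 d⁻¹ and 1 − D₀(k_2−k_d)/(k_d L₀) = 1 − 0.678×0.4480/(0.123×6.97) = 0.6457, so
t_c = ln(4.642 × 0.6457) / 0.4480 = 1.098 / 0.4480 = 2.450 d.
L(t_c) = L₀ e^(−k_d t_c) = 6.97 × 0.7398 = 5.156 mg/L, and at the critical point k_2 D_c = k_d L, so D_c = (0.123/0.571) × 5.156 = 1.111 mg/L.
Minimum DO = C_s − D_c = 8.19 − 1.111 = 7.079 mg/L.
x_c = v t_c = 1.13 m/s × 2.450 d × 86400 s/d = 239200 m ≈ 239 km.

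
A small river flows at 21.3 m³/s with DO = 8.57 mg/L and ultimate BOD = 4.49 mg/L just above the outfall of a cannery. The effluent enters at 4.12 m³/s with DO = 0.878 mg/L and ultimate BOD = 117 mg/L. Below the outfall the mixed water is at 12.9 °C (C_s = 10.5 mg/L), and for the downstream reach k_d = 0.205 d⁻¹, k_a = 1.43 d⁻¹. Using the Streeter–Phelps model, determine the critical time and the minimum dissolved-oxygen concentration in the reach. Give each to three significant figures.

t_c ≈ 0.113 d; minimum DO ≈ 7.32 mg/L

Mixed DO = (21.3×8.57 + 4.12×0.878)/(21.3+4.12) = 186.2/25.42 = 7.323 mg/L.
Mixed L₀ = (21.3×4.49 + 4.12×117)/(25.42) = 577.7/25.42 = 22.73 mg/L.
Initial deficit D₀ = C_s − DO₀ = 10.5 − 7.323 = 3.177 mg/L.
t_c = (1/1.225) ln[(1.43/0.205)(1 − 3.177×1.225/(0.205×22.73))] = 0.8163 × ln(1.149) = 0.1132 d.
D_c = (0.205/1.43) × 22.73 × e^(−0.205×0.1132) = 0.1434 × 22.73 × 0.9771 = 3.183 mg/L.
Minimum DO = 10.5 − 3.183 = 7.317 mg/L.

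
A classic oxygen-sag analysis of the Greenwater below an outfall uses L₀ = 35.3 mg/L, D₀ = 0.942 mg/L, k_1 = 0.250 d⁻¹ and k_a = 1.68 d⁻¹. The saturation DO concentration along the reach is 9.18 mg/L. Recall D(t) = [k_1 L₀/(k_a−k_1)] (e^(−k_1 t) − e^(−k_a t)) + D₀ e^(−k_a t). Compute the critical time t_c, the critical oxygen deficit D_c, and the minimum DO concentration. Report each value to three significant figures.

At the critical point dD/dt = 0, so k_1 L₀ e^(−k_1 t) = k_a D. Substituting D(t) from the Streeter–Phelps equation and solving for t gives
t_c = ln[(k_a/k_1)(1 − D₀(k_a−k_1)/(k_1 L₀))] / (k_a−k_1).
Here k_a−k_1 = 1.430 d⁻¹ and 1 − D₀(k_a−k_1)/(k_1 L₀) = 1 − 0.942×1.430/(0.250×35.3) = 0.8474, so
t_c = ln(6.720 × 0.8474) / 1.430 = 1.739 / 1.430 = 1.216 d.
L(t_c) = L₀ e^(−k_1 t_c) = 35.3 × 0.7378 = 26.04 mg/L, and at the critical point k_a D_c = k_1 L, so D_c = (0.250/1.68) × 26.04 = 3.876 mg/L.
Minimum DO = C_s − D_c = 9.18 − 3.876 = 5.304 mg/L.

t_c ≈ 1.22 d; D_c ≈ 3.88 mg/L; min DO ≈ 5.30 mg/L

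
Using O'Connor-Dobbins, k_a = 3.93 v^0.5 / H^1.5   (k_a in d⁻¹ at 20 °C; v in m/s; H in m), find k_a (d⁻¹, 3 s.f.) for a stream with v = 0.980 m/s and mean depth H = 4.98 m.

k_a = 3.93 × 0.980^0.5 / 4.98^1.5 = 3.93 × 0.9899 / 11.11 = 0.3501 d⁻¹.

k_a ≈ 0.350 d⁻¹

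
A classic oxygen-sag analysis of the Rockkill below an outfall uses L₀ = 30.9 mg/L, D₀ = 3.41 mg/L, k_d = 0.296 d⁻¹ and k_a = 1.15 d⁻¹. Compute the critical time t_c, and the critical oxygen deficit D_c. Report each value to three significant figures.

t_c ≈ 1.14 d; D_c ≈ 5.67 mg/L

t_c = [1/(k_a−k_d)] ln[(k_a/k_d)(1 − D₀(k_a−k_d)/(k_d L₀))]
= [1/(1.15−0.296)] ln[(1.15/0.296)(1 − 3.41×0.8540/(0.296×30.9))]
= (1/0.8540) ln[3.885 × 0.6816] = 1.171 × ln(2.648) = 1.171 × 0.9739 = 1.140 d.
L(t_c) = L₀ e^(−k_d t_c) = 30.9 × 0.7135 = 22.05 mg/L, and at the critical point k_a D_c = k_d L, so D_c = (0.296/1.15) × 22.05 = 5.675 mg/L.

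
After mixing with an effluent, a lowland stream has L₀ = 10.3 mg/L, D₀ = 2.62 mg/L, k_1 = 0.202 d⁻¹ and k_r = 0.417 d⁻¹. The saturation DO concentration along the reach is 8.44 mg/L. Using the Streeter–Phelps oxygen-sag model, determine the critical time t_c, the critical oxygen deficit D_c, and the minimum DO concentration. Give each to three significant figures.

t_c ≈ 1.90 d; D_c ≈ 3.40 mg/L; min DO ≈ 5.04 mg/L

With k_r/k_1 = 2.064 and 1 − D₀(k_r−k_1)/(k_1 L₀) = 0.7293,
t_c = ln(2.064 × 0.7293) / (0.417 − 0.202) = ln(1.505) / 0.2150 = 0.4091/0.2150 = 1.903 d.
L(t_c) = L₀ e^(−k_1 t_c) = 10.3 × 0.6809 = 7.013 mg/L, and at the critical point k_r D_c = k_1 L, so D_c = (0.202/0.417) × 7.013 = 3.397 mg/L.
Minimum DO = C_s − D_c = 8.44 − 3.397 = 5.043 mg/L.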